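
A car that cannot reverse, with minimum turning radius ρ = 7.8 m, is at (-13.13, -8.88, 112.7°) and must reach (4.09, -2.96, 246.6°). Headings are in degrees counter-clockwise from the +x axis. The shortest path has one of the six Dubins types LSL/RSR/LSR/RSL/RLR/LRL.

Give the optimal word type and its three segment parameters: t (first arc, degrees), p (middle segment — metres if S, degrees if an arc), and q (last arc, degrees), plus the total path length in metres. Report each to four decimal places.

RSR: t = 48.2015°, p = 6.6562 m, q = 177.8985°, L = 37.4364 m

Let ψ = atan2(Δy, Δx) = atan2(5.92, 17.22) = 18.9723° be the start→goal bearing.
Normalize: d = |goal − start| / ρ = 18.209195/7.8 = 2.334512, α = (θ_start − ψ) mod 360° = 93.7277° = 1.635858 rad, β = (θ_goal − ψ) mod 360° = 227.6277° = 3.972853 rad.
Common terms: sin α = 0.997884, cos α = -0.065015, sin β = -0.738782, cos β = -0.673945, cos(α−β) = -0.693402, d² = 5.449947. Work in radians in the unit-radius frame; every candidate has L = ρ·(t + p + q).
LSL: p² = 2 + d² − 2cos(α−β) + 2d(sin α − sin β) = 16.945287; p = √p² = 4.116465; φ = atan2(cos β − cos α, d + sin α − sin β) = -0.148470 rad; t = (φ − α) mod 2π = 4.498858 rad, q = (β − φ) mod 2π = 4.121324 rad → L = 7.8·(4.498858 + 4.116465 + 4.121324) = 7.8·12.736646 = 99.345843 m
RSR: p² = 2 + d² − 2cos(α−β) + 2d(sin β − sin α) = 0.728215; p = √p² = 0.853355; φ = atan2(cos α − cos β, d − sin α + sin β) = 0.794582 rad; t = (α − φ) mod 2π = 0.841275 rad, q = (φ − β) mod 2π = 3.104914 rad → L = 7.8·(0.841275 + 0.853355 + 3.104914) = 7.8·4.799545 = 37.436450 m
LSR: p² = d² − 2 + 2cos(α−β) + 2d(sin α + sin β) = 3.272900; p = √p² = 1.809116; φ = atan2(−cos α − cos β, d + sin α + sin β) − atan2(−2, p) = 1.113029 rad; t = (φ − α) mod 2π = 5.760357 rad, q = (φ − β) mod 2π = 3.423361 rad → L = 7.8·(5.760357 + 1.809116 + 3.423361) = 7.8·10.992834 = 85.744108 m
RSL: p² = d² − 2 + 2cos(α−β) − 2d(sin α + sin β) = 0.853387; p = √p² = 0.923790; φ = atan2(cos α + cos β, d − sin α − sin β) − atan2(2, p) = -1.480154 rad; t = (α − φ) mod 2π = 3.116011 rad, q = (β − φ) mod 2π = 5.453007 rad → L = 7.8·(3.116011 + 0.923790 + 5.453007) = 7.8·9.492808 = 74.043902 m
RLR: c = (6 − d² + 2cos(α−β) + 2d(sin α − sin β))/8 = 0.908973; p = 2π − arccos c = 5.853203 rad; φ = atan2(cos α − cos β, d − sin α + sin β) = 0.794582 rad; t = (α − φ + p/2) mod 2π = 3.767877 rad, q = (α − β − t + p) mod 2π = 6.031515 rad → L = 7.8·(3.767877 + 5.853203 + 6.031515) = 7.8·15.652595 = 122.090242 m
LRL: c = (6 − d² + 2cos(α−β) − 2d(sin α − sin β))/8 = -1.118161, |c| > 1 → infeasible
Shortest: RSR with L = 37.436450 m ≈ 37.4364 m
Convert RSR to answer units (arcs ×180/π): t = 0.841275·180/π = 48.2015°, p = ρ·p = 7.8·0.853355 = 6.6562 m, q = 3.104914·180/π = 177.8985°, L = 37.4364 m.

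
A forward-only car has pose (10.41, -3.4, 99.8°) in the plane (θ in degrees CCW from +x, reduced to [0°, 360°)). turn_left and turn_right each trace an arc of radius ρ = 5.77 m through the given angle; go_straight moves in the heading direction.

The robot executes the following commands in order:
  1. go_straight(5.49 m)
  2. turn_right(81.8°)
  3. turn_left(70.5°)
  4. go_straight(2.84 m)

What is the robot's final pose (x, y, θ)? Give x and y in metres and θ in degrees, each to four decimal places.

set_pose: (x, y, θ) = (10.4100, -3.4000, 99.8000°), ρ = 5.77
go_straight(5.49): x += 5.49·cos θ, y += 5.49·sin θ → (9.4755, 2.0099, 99.8000°)
turn_right(81.8°): centre at ρ to the right, rotate −81.8° → (13.3783, 8.4796, 18.0000°)
turn_left(70.5°): centre at ρ to the left, rotate +70.5° → (17.3633, 13.8161, 88.5000°)
go_straight(2.84): x += 2.84·cos θ, y += 2.84·sin θ → (17.4377, 16.6552, 88.5000°)

(17.4377, 16.6552, 88.5000°)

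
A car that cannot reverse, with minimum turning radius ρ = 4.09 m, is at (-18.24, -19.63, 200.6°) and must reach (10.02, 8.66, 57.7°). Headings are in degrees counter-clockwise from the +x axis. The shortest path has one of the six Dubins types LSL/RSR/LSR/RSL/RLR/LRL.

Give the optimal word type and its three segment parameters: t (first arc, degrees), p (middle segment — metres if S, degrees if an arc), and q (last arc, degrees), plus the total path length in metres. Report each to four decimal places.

RSL: t = 167.7951°, p = 36.4937 m, q = 24.8951°, L = 50.2487 m

Let ψ = atan2(Δy, Δx) = atan2(28.29, 28.26) = 45.0304° be the start→goal bearing.
Normalize: d = |goal − start| / ρ = 39.986894/4.09 = 9.776747, α = (θ_start − ψ) mod 360° = 155.5696° = 2.715202 rad, β = (θ_goal − ψ) mod 360° = 12.6696° = 0.221126 rad.
Common terms: sin α = 0.413587, cos α = -0.910464, sin β = 0.219329, cos β = 0.975651, cos(α−β) = -0.797584, d² = 95.584777. Work in radians in the unit-radius frame; every candidate has L = ρ·(t + p + q).
LSL: p² = 2 + d² − 2cos(α−β) + 2d(sin α − sin β) = 102.978383; p = √p² = 10.147827; φ = atan2(cos β − cos α, d + sin α − sin β) = 0.186951 rad; t = (φ − α) mod 2π = 3.754935 rad, q = (β − φ) mod 2π = 0.034175 rad → L = 4.09·(3.754935 + 10.147827 + 0.034175) = 4.09·13.936936 = 57.002070 m
RSR: p² = 2 + d² − 2cos(α−β) + 2d(sin β − sin α) = 95.381505; p = √p² = 9.766346; φ = atan2(cos α − cos β, d − sin α + sin β) = -0.194345 rad; t = (α − φ) mod 2π = 2.909547 rad, q = (φ − β) mod 2π = 5.867714 rad → L = 4.09·(2.909547 + 9.766346 + 5.867714) = 4.09·18.543606 = 75.843350 m
LSR: p² = d² − 2 + 2cos(α−β) + 2d(sin α + sin β) = 104.365330; p = √p² = 10.215935; φ = atan2(−cos α − cos β, d + sin α + sin β) − atan2(−2, p) = 0.187065 rad; t = (φ − α) mod 2π = 3.755049 rad, q = (φ − β) mod 2π = 6.249124 rad → L = 4.09·(3.755049 + 10.215935 + 6.249124) = 4.09·20.220108 = 82.700243 m
RSL: p² = d² − 2 + 2cos(α−β) − 2d(sin α + sin β) = 79.613887; p = √p² = 8.922661; φ = atan2(cos α + cos β, d − sin α − sin β) − atan2(2, p) = -0.213375 rad; t = (α − φ) mod 2π = 2.928577 rad, q = (β − φ) mod 2π = 0.434501 rad → L = 4.09·(2.928577 + 8.922661 + 0.434501) = 4.09·12.285739 = 50.248673 m
RLR: c = (6 − d² + 2cos(α−β) + 2d(sin α − sin β))/8 = -10.922688, |c| > 1 → infeasible
LRL: c = (6 − d² + 2cos(α−β) − 2d(sin α − sin β))/8 = -11.872298, |c| > 1 → infeasible
Shortest: RSL with L = 50.248673 m ≈ 50.2487 m
Convert RSL to answer units (arcs ×180/π): t = 2.928577·180/π = 167.7951°, p = ρ·p = 4.09·8.922661 = 36.4937 m, q = 0.434501·180/π = 24.8951°, L = 50.2487 m.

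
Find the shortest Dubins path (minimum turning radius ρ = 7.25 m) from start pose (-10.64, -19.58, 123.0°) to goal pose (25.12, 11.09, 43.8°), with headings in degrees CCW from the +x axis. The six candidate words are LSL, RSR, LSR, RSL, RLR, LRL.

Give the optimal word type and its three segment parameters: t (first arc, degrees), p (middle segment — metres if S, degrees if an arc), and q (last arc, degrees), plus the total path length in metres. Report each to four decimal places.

Let ψ = atan2(Δy, Δx) = atan2(30.67, 35.76) = 40.6184° be the start→goal bearing.
Normalize: d = |goal − start| / ρ = 47.110790/7.25 = 6.498040, α = (θ_start − ψ) mod 360° = 82.3816° = 1.437829 rad, β = (θ_goal − ψ) mod 360° = 3.1816° = 0.055529 rad.
Common terms: sin α = 0.991173, cos α = 0.132575, sin β = 0.055500, cos β = 0.998459, cos(α−β) = 0.187381, d² = 42.224523. Work in radians in the unit-radius frame; every candidate has L = ρ·(t + p + q).
LSL: p² = 2 + d² − 2cos(α−β) + 2d(sin α − sin β) = 56.009839; p = √p² = 7.483972; φ = atan2(cos β − cos α, d + sin α − sin β) = 0.115958 rad; t = (φ − α) mod 2π = 4.961314 rad, q = (β − φ) mod 2π = 6.222756 rad → L = 7.25·(4.961314 + 7.483972 + 6.222756) = 7.25·18.668042 = 135.343304 m
RSR: p² = 2 + d² − 2cos(α−β) + 2d(sin β − sin α) = 31.689682; p = √p² = 5.629359; φ = atan2(cos α − cos β, d − sin α + sin β) = -0.154429 rad; t = (α − φ) mod 2π = 1.592258 rad, q = (φ − β) mod 2π = 6.073228 rad → L = 7.25·(1.592258 + 5.629359 + 6.073228) = 7.25·13.294845 = 96.387626 m
LSR: p² = d² − 2 + 2cos(α−β) + 2d(sin α + sin β) = 54.201932; p = √p² = 7.362196; φ = atan2(−cos α − cos β, d + sin α + sin β) − atan2(−2, p) = 0.116454 rad; t = (φ − α) mod 2π = 4.961810 rad, q = (φ − β) mod 2π = 0.060925 rad → L = 7.25·(4.961810 + 7.362196 + 0.060925) = 7.25·12.384931 = 89.790751 m
RSL: p² = d² − 2 + 2cos(α−β) − 2d(sin α + sin β) = 26.996640; p = √p² = 5.195829; φ = atan2(cos α + cos β, d − sin α − sin β) − atan2(2, p) = -0.162868 rad; t = (α − φ) mod 2π = 1.600697 rad, q = (β − φ) mod 2π = 0.218397 rad → L = 7.25·(1.600697 + 5.195829 + 0.218397) = 7.25·7.014923 = 50.858194 m
RLR: c = (6 − d² + 2cos(α−β) + 2d(sin α − sin β))/8 = -2.961210, |c| > 1 → infeasible
LRL: c = (6 − d² + 2cos(α−β) − 2d(sin α − sin β))/8 = -6.001230, |c| > 1 → infeasible
Shortest: RSL with L = 50.858194 m ≈ 50.8582 m
Convert RSL to answer units (arcs ×180/π): t = 1.600697·180/π = 91.7132°, p = ρ·p = 7.25·5.195829 = 37.6698 m, q = 0.218397·180/π = 12.5132°, L = 50.8582 m.

RSL: t = 91.7132°, p = 37.6698 m, q = 12.5132°, L = 50.8582 m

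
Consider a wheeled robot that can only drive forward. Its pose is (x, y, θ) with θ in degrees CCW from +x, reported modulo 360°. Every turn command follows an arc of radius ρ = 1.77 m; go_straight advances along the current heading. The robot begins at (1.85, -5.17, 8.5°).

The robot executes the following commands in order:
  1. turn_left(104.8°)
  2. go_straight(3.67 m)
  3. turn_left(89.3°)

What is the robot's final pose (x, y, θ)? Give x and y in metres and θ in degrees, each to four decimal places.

(-0.5435, 1.5853, 202.6000°)

set_pose: (x, y, θ) = (1.8500, -5.1700, 8.5000°), ρ = 1.77
turn_left(104.8°): centre at ρ to the left, rotate +104.8° → (3.2140, -2.7193, 113.3000°)
go_straight(3.67): x += 3.67·cos θ, y += 3.67·sin θ → (1.7624, 0.6514, 113.3000°)
turn_left(89.3°): centre at ρ to the left, rotate +89.3° → (-0.5435, 1.5853, 202.6000°)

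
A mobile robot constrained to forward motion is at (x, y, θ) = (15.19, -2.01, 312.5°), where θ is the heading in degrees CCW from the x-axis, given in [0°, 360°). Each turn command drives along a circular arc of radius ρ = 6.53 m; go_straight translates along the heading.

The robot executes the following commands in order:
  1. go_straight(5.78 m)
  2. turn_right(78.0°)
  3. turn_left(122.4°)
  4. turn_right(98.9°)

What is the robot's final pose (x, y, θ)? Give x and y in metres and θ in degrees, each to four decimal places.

set_pose: (x, y, θ) = (15.1900, -2.0100, 312.5000°), ρ = 6.53
go_straight(5.78): x += 5.78·cos θ, y += 5.78·sin θ → (19.0949, -6.2715, 312.5000°)
turn_right(78.0°): centre at ρ to the right, rotate −78.0° → (19.5967, -14.4751, 234.5000°)
turn_left(122.4°): centre at ρ to the left, rotate +122.4° → (24.5597, -24.7875, 356.9000°)
turn_right(98.9°): centre at ρ to the right, rotate −98.9° → (30.5939, -32.6656, 258.0000°)

(30.5939, -32.6656, 258.0000°)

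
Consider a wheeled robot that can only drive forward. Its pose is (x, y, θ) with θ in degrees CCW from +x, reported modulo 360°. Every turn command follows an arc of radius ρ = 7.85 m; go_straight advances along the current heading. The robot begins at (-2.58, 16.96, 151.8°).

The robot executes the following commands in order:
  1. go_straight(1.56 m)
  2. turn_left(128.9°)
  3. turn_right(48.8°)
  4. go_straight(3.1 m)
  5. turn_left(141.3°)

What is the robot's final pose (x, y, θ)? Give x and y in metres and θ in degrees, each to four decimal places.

(-10.8568, -11.9056, 13.2000°)

set_pose: (x, y, θ) = (-2.5800, 16.9600, 151.8000°), ρ = 7.85
go_straight(1.56): x += 1.56·cos θ, y += 1.56·sin θ → (-3.9548, 17.6972, 151.8000°)
turn_left(128.9°): centre at ρ to the left, rotate +128.9° → (-15.3779, 9.3215, 280.7000°)
turn_right(48.8°): centre at ρ to the right, rotate −48.8° → (-16.9139, 3.0202, 231.9000°)
go_straight(3.1): x += 3.1·cos θ, y += 3.1·sin θ → (-18.8267, 0.5808, 231.9000°)
turn_left(141.3°): centre at ρ to the left, rotate +141.3° → (-10.8568, -11.9056, 373.2000° ≡ 13.2000°)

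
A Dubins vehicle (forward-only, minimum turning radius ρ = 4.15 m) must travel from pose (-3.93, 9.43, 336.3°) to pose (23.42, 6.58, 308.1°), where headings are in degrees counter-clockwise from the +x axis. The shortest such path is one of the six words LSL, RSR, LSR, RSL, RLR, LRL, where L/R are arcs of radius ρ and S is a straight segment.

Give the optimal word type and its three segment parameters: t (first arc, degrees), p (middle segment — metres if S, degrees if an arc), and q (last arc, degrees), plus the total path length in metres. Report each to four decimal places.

Let ψ = atan2(Δy, Δx) = atan2(-2.85, 27.35) = -5.9490° be the start→goal bearing.
Normalize: d = |goal − start| / ρ = 27.498091/4.15 = 6.626046, α = (θ_start − ψ) mod 360° = 342.2490° = 5.973372 rad, β = (θ_goal − ψ) mod 360° = 314.0490° = 5.481189 rad.
Common terms: sin α = -0.304881, cos α = 0.952391, sin β = -0.718745, cos β = 0.695274, cos(α−β) = 0.881303, d² = 43.904485. Work in radians in the unit-radius frame; every candidate has L = ρ·(t + p + q).
LSL: p² = 2 + d² − 2cos(α−β) + 2d(sin α − sin β) = 49.626451; p = √p² = 7.044604; φ = atan2(cos β − cos α, d + sin α − sin β) = -0.036507 rad; t = (φ − α) mod 2π = 0.273306 rad, q = (β − φ) mod 2π = 5.517696 rad → L = 4.15·(0.273306 + 7.044604 + 5.517696) = 4.15·12.835607 = 53.267768 m
RSR: p² = 2 + d² − 2cos(α−β) + 2d(sin β − sin α) = 38.657306; p = √p² = 6.217500; φ = atan2(cos α − cos β, d − sin α + sin β) = 0.041366 rad; t = (α − φ) mod 2π = 5.932007 rad, q = (φ − β) mod 2π = 0.843361 rad → L = 4.15·(5.932007 + 6.217500 + 0.843361) = 4.15·12.992868 = 53.920403 m
LSR: p² = d² − 2 + 2cos(α−β) + 2d(sin α + sin β) = 30.101910; p = √p² = 5.486521; φ = atan2(−cos α − cos β, d + sin α + sin β) − atan2(−2, p) = 0.063526 rad; t = (φ − α) mod 2π = 0.373339 rad, q = (φ − β) mod 2π = 0.865522 rad → L = 4.15·(0.373339 + 5.486521 + 0.865522) = 4.15·6.725381 = 27.910333 m
RSL: p² = d² − 2 + 2cos(α−β) − 2d(sin α + sin β) = 57.232275; p = √p² = 7.565202; φ = atan2(cos α + cos β, d − sin α − sin β) − atan2(2, p) = -0.046306 rad; t = (α − φ) mod 2π = 6.019679 rad, q = (β − φ) mod 2π = 5.527496 rad → L = 4.15·(6.019679 + 7.565202 + 5.527496) = 4.15·19.112376 = 79.316361 m
RLR: c = (6 − d² + 2cos(α−β) + 2d(sin α − sin β))/8 = -3.832163, |c| > 1 → infeasible
LRL: c = (6 − d² + 2cos(α−β) − 2d(sin α − sin β))/8 = -5.203306, |c| > 1 → infeasible
Shortest: LSR with L = 27.910333 m ≈ 27.9103 m
Convert LSR to answer units (arcs ×180/π): t = 0.373339·180/π = 21.3907°, p = ρ·p = 4.15·5.486521 = 22.7691 m, q = 0.865522·180/π = 49.5907°, L = 27.9103 m.

LSR: t = 21.3907°, p = 22.7691 m, q = 49.5907°, L = 27.9103 m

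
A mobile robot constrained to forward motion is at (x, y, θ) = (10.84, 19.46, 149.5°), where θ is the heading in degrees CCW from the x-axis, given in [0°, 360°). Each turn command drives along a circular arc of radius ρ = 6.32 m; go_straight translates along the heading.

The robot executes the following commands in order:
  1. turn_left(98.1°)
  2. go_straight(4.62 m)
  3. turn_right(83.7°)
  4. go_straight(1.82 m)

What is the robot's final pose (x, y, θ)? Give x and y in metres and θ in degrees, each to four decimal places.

set_pose: (x, y, θ) = (10.8400, 19.4600, 149.5000°), ρ = 6.32
turn_left(98.1°): centre at ρ to the left, rotate +98.1° → (1.7892, 16.4229, 247.6000°)
go_straight(4.62): x += 4.62·cos θ, y += 4.62·sin θ → (0.0287, 12.1515, 247.6000°)
turn_right(83.7°): centre at ρ to the right, rotate −83.7° → (-7.5671, 8.4877, 163.9000°)
go_straight(1.82): x += 1.82·cos θ, y += 1.82·sin θ → (-9.3157, 8.9924, 163.9000°)

(-9.3157, 8.9924, 163.9000°)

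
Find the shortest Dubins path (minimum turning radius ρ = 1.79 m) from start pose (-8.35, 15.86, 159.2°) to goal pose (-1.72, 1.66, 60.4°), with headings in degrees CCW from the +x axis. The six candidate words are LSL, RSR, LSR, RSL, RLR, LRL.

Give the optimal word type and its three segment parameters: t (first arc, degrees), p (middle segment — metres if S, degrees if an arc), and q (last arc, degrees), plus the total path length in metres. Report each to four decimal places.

Let ψ = atan2(Δy, Δx) = atan2(-14.20, 6.63) = -64.9721° be the start→goal bearing.
Normalize: d = |goal − start| / ρ = 15.671532/1.79 = 8.755046, α = (θ_start − ψ) mod 360° = 224.1721° = 3.912541 rad, β = (θ_goal − ψ) mod 360° = 125.3721° = 2.188155 rad.
Common terms: sin α = -0.696815, cos α = -0.717250, sin β = 0.815410, cos β = -0.578884, cos(α−β) = -0.152986, d² = 76.650822. Work in radians in the unit-radius frame; every candidate has L = ρ·(t + p + q).
LSL: p² = 2 + d² − 2cos(α−β) + 2d(sin α − sin β) = 52.477586; p = √p² = 7.244141; φ = atan2(cos β − cos α, d + sin α − sin β) = 0.019102 rad; t = (φ − α) mod 2π = 2.389746 rad, q = (β − φ) mod 2π = 2.169054 rad → L = 1.79·(2.389746 + 7.244141 + 2.169054) = 1.79·11.802941 = 21.127265 m
RSR: p² = 2 + d² − 2cos(α−β) + 2d(sin β − sin α) = 105.436002; p = √p² = 10.268203; φ = atan2(cos α − cos β, d − sin α + sin β) = -0.013476 rad; t = (α − φ) mod 2π = 3.926016 rad, q = (φ − β) mod 2π = 4.081554 rad → L = 1.79·(3.926016 + 10.268203 + 4.081554) = 1.79·18.275774 = 32.713636 m
LSR: p² = d² − 2 + 2cos(α−β) + 2d(sin α + sin β) = 76.421455; p = √p² = 8.741937; φ = atan2(−cos α − cos β, d + sin α + sin β) − atan2(−2, p) = 0.369952 rad; t = (φ − α) mod 2π = 2.740596 rad, q = (φ − β) mod 2π = 4.464982 rad → L = 1.79·(2.740596 + 8.741937 + 4.464982) = 1.79·15.947514 = 28.546051 m
RSL: p² = d² − 2 + 2cos(α−β) − 2d(sin α + sin β) = 72.268247; p = √p² = 8.501073; φ = atan2(cos α + cos β, d − sin α − sin β) − atan2(2, p) = -0.380028 rad; t = (α − φ) mod 2π = 4.292569 rad, q = (β − φ) mod 2π = 2.568183 rad → L = 1.79·(4.292569 + 8.501073 + 2.568183) = 1.79·15.361825 = 27.497667 m
RLR: c = (6 − d² + 2cos(α−β) + 2d(sin α − sin β))/8 = -12.179500, |c| > 1 → infeasible
LRL: c = (6 − d² + 2cos(α−β) − 2d(sin α − sin β))/8 = -5.559698, |c| > 1 → infeasible
Shortest: LSL with L = 21.127265 m ≈ 21.1273 m
Convert LSL to answer units (arcs ×180/π): t = 2.389746·180/π = 136.9224°, p = ρ·p = 1.79·7.244141 = 12.9670 m, q = 2.169054·180/π = 124.2776°, L = 21.1273 m.

LSL: t = 136.9224°, p = 12.9670 m, q = 124.2776°, L = 21.1273 m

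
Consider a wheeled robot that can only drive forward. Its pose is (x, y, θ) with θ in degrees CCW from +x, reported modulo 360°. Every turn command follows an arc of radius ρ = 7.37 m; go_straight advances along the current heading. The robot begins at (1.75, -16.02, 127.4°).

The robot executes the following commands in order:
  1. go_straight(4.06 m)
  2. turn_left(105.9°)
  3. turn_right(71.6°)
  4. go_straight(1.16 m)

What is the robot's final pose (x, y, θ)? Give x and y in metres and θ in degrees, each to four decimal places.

(-21.8044, -15.0951, 161.7000°)

set_pose: (x, y, θ) = (1.7500, -16.0200, 127.4000°), ρ = 7.37
go_straight(4.06): x += 4.06·cos θ, y += 4.06·sin θ → (-0.7159, -12.7947, 127.4000°)
turn_left(105.9°): centre at ρ to the left, rotate +105.9° → (-12.4799, -12.8665, 233.3000°)
turn_right(71.6°): centre at ρ to the right, rotate −71.6° → (-20.7031, -15.4593, 161.7000°)
go_straight(1.16): x += 1.16·cos θ, y += 1.16·sin θ → (-21.8044, -15.0951, 161.7000°)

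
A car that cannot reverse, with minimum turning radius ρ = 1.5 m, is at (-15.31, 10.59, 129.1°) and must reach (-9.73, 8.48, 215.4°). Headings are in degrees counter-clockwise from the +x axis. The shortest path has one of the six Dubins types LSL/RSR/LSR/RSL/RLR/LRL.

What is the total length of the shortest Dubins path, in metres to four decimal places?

11.1582 m

Let ψ = atan2(Δy, Δx) = atan2(-2.11, 5.58) = -20.7134° be the start→goal bearing.
Normalize: d = |goal − start| / ρ = 5.965610/1.5 = 3.977073, α = (θ_start − ψ) mod 360° = 149.8134° = 2.614737 rad, β = (θ_goal − ψ) mod 360° = 236.1134° = 4.120957 rad.
Common terms: sin α = 0.502818, cos α = -0.864393, sin β = -0.830143, cos β = -0.557551, cos(α−β) = 0.064532, d² = 15.817111. Work in radians in the unit-radius frame; every candidate has L = ρ·(t + p + q).
LSL: p² = 2 + d² − 2cos(α−β) + 2d(sin α − sin β) = 28.290609; p = √p² = 5.318892; φ = atan2(cos β − cos α, d + sin α − sin β) = 0.057721 rad; t = (φ − α) mod 2π = 3.726169 rad, q = (β − φ) mod 2π = 4.063235 rad → L = 1.5·(3.726169 + 5.318892 + 4.063235) = 1.5·13.108296 = 19.662444 m
RSR: p² = 2 + d² − 2cos(α−β) + 2d(sin β − sin α) = 7.085484; p = √p² = 2.661857; φ = atan2(cos α − cos β, d − sin α + sin β) = -0.115530 rad; t = (α − φ) mod 2π = 2.730268 rad, q = (φ − β) mod 2π = 2.046698 rad → L = 1.5·(2.730268 + 2.661857 + 2.046698) = 1.5·7.438823 = 11.158235 m
LSR: p² = d² − 2 + 2cos(α−β) + 2d(sin α + sin β) = 11.342582; p = √p² = 3.367875; φ = atan2(−cos α − cos β, d + sin α + sin β) − atan2(−2, p) = 0.907392 rad; t = (φ − α) mod 2π = 4.575839 rad, q = (φ − β) mod 2π = 3.069620 rad → L = 1.5·(4.575839 + 3.367875 + 3.069620) = 1.5·11.013335 = 16.520002 m
RSL: p² = d² − 2 + 2cos(α−β) − 2d(sin α + sin β) = 16.549770; p = √p² = 4.068141; φ = atan2(cos α + cos β, d − sin α − sin β) − atan2(2, p) = -0.775985 rad; t = (α − φ) mod 2π = 3.390723 rad, q = (β − φ) mod 2π = 4.896942 rad → L = 1.5·(3.390723 + 4.068141 + 4.896942) = 1.5·12.355805 = 18.533708 m
RLR: c = (6 − d² + 2cos(α−β) + 2d(sin α − sin β))/8 = 0.114314; p = 2π − arccos c = 4.826954 rad; φ = atan2(cos α − cos β, d − sin α + sin β) = -0.115530 rad; t = (α − φ + p/2) mod 2π = 5.143745 rad, q = (α − β − t + p) mod 2π = 4.460175 rad → L = 1.5·(5.143745 + 4.826954 + 4.460175) = 1.5·14.430874 = 21.646311 m
LRL: c = (6 − d² + 2cos(α−β) − 2d(sin α − sin β))/8 = -2.536326, |c| > 1 → infeasible
Shortest: RSR with L = 11.158235 m ≈ 11.1582 m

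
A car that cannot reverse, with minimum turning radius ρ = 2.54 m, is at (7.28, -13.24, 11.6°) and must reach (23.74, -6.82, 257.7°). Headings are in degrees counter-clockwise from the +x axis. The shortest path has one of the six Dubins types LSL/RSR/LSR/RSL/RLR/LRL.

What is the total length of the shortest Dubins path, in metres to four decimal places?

Let ψ = atan2(Δy, Δx) = atan2(6.42, 16.46) = 21.3076° be the start→goal bearing.
Normalize: d = |goal − start| / ρ = 17.667711/2.54 = 6.955792, α = (θ_start − ψ) mod 360° = 350.2924° = 6.113756 rad, β = (θ_goal − ψ) mod 360° = 236.3924° = 4.125826 rad.
Common terms: sin α = -0.168620, cos α = 0.985681, sin β = -0.832848, cos β = -0.553502, cos(α−β) = -0.405142, d² = 48.383037. Work in radians in the unit-radius frame; every candidate has L = ρ·(t + p + q).
LSL: p² = 2 + d² − 2cos(α−β) + 2d(sin α − sin β) = 60.433780; p = √p² = 7.773917; φ = atan2(cos β − cos α, d + sin α − sin β) = -0.199310 rad; t = (φ − α) mod 2π = 6.253305 rad, q = (β − φ) mod 2π = 4.325136 rad → L = 2.54·(6.253305 + 7.773917 + 4.325136) = 2.54·18.352357 = 46.614987 m
RSR: p² = 2 + d² − 2cos(α−β) + 2d(sin β − sin α) = 41.952860; p = √p² = 6.477103; φ = atan2(cos α − cos β, d − sin α + sin β) = 0.239930 rad; t = (α − φ) mod 2π = 5.873826 rad, q = (φ − β) mod 2π = 2.397289 rad → L = 2.54·(5.873826 + 6.477103 + 2.397289) = 2.54·14.748218 = 37.460474 m
LSR: p² = d² − 2 + 2cos(α−β) + 2d(sin α + sin β) = 31.640749; p = √p² = 5.625011; φ = atan2(−cos α − cos β, d + sin α + sin β) − atan2(−2, p) = 0.269160 rad; t = (φ − α) mod 2π = 0.438589 rad, q = (φ − β) mod 2π = 2.426519 rad → L = 2.54·(0.438589 + 5.625011 + 2.426519) = 2.54·8.490119 = 21.564903 m
RSL: p² = d² − 2 + 2cos(α−β) − 2d(sin α + sin β) = 59.504758; p = √p² = 7.713933; φ = atan2(cos α + cos β, d − sin α − sin β) − atan2(2, p) = -0.199426 rad; t = (α − φ) mod 2π = 0.029996 rad, q = (β − φ) mod 2π = 4.325252 rad → L = 2.54·(0.029996 + 7.713933 + 4.325252) = 2.54·12.069181 = 30.655719 m
RLR: c = (6 − d² + 2cos(α−β) + 2d(sin α − sin β))/8 = -4.244107, |c| > 1 → infeasible
LRL: c = (6 − d² + 2cos(α−β) − 2d(sin α − sin β))/8 = -6.554223, |c| > 1 → infeasible
Shortest: LSR with L = 21.564903 m ≈ 21.5649 m

21.5649 m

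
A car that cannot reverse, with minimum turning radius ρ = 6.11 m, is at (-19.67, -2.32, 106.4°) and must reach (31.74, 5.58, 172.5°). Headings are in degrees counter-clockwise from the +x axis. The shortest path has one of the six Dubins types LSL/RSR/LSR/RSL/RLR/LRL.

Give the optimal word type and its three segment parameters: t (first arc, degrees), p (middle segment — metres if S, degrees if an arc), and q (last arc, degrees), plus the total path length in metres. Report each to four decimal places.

Let ψ = atan2(Δy, Δx) = atan2(7.90, 51.41) = 8.7361° be the start→goal bearing.
Normalize: d = |goal − start| / ρ = 52.013442/6.11 = 8.512838, α = (θ_start − ψ) mod 360° = 97.6639° = 1.704556 rad, β = (θ_goal − ψ) mod 360° = 163.7639° = 2.858219 rad.
Common terms: sin α = 0.991067, cos α = -0.133362, sin β = 0.279596, cos β = -0.960118, cos(α−β) = 0.405142, d² = 72.468415. Work in radians in the unit-radius frame; every candidate has L = ρ·(t + p + q).
LSL: p² = 2 + d² − 2cos(α−β) + 2d(sin α − sin β) = 85.771409; p = √p² = 9.261285; φ = atan2(cos β − cos α, d + sin α − sin β) = -0.089389 rad; t = (φ − α) mod 2π = 4.489240 rad, q = (β − φ) mod 2π = 2.947608 rad → L = 6.11·(4.489240 + 9.261285 + 2.947608) = 6.11·16.698133 = 102.025595 m
RSR: p² = 2 + d² − 2cos(α−β) + 2d(sin β − sin α) = 61.544854; p = √p² = 7.845053; φ = atan2(cos α − cos β, d − sin α + sin β) = 0.105582 rad; t = (α − φ) mod 2π = 1.598975 rad, q = (φ − β) mod 2π = 3.530548 rad → L = 6.11·(1.598975 + 7.845053 + 3.530548) = 6.11·12.974575 = 79.274656 m
LSR: p² = d² − 2 + 2cos(α−β) + 2d(sin α + sin β) = 92.912608; p = √p² = 9.639119; φ = atan2(−cos α − cos β, d + sin α + sin β) − atan2(−2, p) = 0.315891 rad; t = (φ − α) mod 2π = 4.894520 rad, q = (φ − β) mod 2π = 3.740857 rad → L = 6.11·(4.894520 + 9.639119 + 3.740857) = 6.11·18.274495 = 111.657165 m
RSL: p² = d² − 2 + 2cos(α−β) − 2d(sin α + sin β) = 49.644788; p = √p² = 7.045906; φ = atan2(cos α + cos β, d − sin α − sin β) − atan2(2, p) = -0.426434 rad; t = (α − φ) mod 2π = 2.130990 rad, q = (β − φ) mod 2π = 3.284653 rad → L = 6.11·(2.130990 + 7.045906 + 3.284653) = 6.11·12.461548 = 76.140060 m
RLR: c = (6 − d² + 2cos(α−β) + 2d(sin α − sin β))/8 = -6.693107, |c| > 1 → infeasible
LRL: c = (6 − d² + 2cos(α−β) − 2d(sin α − sin β))/8 = -9.721426, |c| > 1 → infeasible
Shortest: RSL with L = 76.140060 m ≈ 76.1401 m
Convert RSL to answer units (arcs ×180/π): t = 2.130990·180/π = 122.0967°, p = ρ·p = 6.11·7.045906 = 43.0505 m, q = 3.284653·180/π = 188.1967°, L = 76.1401 m.

RSL: t = 122.0967°, p = 43.0505 m, q = 188.1967°, L = 76.1401 m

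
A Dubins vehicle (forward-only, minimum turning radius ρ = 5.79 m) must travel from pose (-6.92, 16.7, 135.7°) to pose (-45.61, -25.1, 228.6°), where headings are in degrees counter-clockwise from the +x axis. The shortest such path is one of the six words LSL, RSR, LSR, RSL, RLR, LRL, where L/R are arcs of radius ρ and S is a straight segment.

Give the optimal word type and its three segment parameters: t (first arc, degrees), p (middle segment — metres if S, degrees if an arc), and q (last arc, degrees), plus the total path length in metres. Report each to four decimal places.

LSR: t = 98.2089°, p = 50.3025 m, q = 5.3089°, L = 60.7635 m

Let ψ = atan2(Δy, Δx) = atan2(-41.80, -38.69) = -132.7873° be the start→goal bearing.
Normalize: d = |goal − start| / ρ = 56.957494/5.79 = 9.837218, α = (θ_start − ψ) mod 360° = 268.4873° = 4.685987 rad, β = (θ_goal − ψ) mod 360° = 1.3873° = 0.024213 rad.
Common terms: sin α = -0.999651, cos α = -0.026399, sin β = 0.024210, cos β = 0.999707, cos(α−β) = -0.050593, d² = 96.770863. Work in radians in the unit-radius frame; every candidate has L = ρ·(t + p + q).
LSL: p² = 2 + d² − 2cos(α−β) + 2d(sin α − sin β) = 78.728144; p = √p² = 8.872888; φ = atan2(cos β − cos α, d + sin α − sin β) = 0.115904 rad; t = (φ − α) mod 2π = 1.713103 rad, q = (β − φ) mod 2π = 6.191494 rad → L = 5.79·(1.713103 + 8.872888 + 6.191494) = 5.79·16.777484 = 97.141634 m
RSR: p² = 2 + d² − 2cos(α−β) + 2d(sin β − sin α) = 119.015954; p = √p² = 10.909443; φ = atan2(cos α − cos β, d − sin α + sin β) = -0.094196 rad; t = (α − φ) mod 2π = 4.780183 rad, q = (φ − β) mod 2π = 6.164777 rad → L = 5.79·(4.780183 + 10.909443 + 6.164777) = 5.79·21.854403 = 126.536994 m
LSR: p² = d² − 2 + 2cos(α−β) + 2d(sin α + sin β) = 75.478423; p = √p² = 8.687832; φ = atan2(−cos α − cos β, d + sin α + sin β) − atan2(−2, p) = 0.116871 rad; t = (φ − α) mod 2π = 1.714069 rad, q = (φ − β) mod 2π = 0.092659 rad → L = 5.79·(1.714069 + 8.687832 + 0.092659) = 5.79·10.494560 = 60.763502 m
RSL: p² = d² − 2 + 2cos(α−β) − 2d(sin α + sin β) = 113.860932; p = √p² = 10.670564; φ = atan2(cos α + cos β, d − sin α − sin β) − atan2(2, p) = -0.095508 rad; t = (α − φ) mod 2π = 4.781495 rad, q = (β − φ) mod 2π = 0.119721 rad → L = 5.79·(4.781495 + 10.670564 + 0.119721) = 5.79·15.571780 = 90.160606 m
RLR: c = (6 − d² + 2cos(α−β) + 2d(sin α − sin β))/8 = -13.876994, |c| > 1 → infeasible
LRL: c = (6 − d² + 2cos(α−β) − 2d(sin α − sin β))/8 = -8.841018, |c| > 1 → infeasible
Shortest: LSR with L = 60.763502 m ≈ 60.7635 m
Convert LSR to answer units (arcs ×180/π): t = 1.714069·180/π = 98.2089°, p = ρ·p = 5.79·8.687832 = 50.3025 m, q = 0.092659·180/π = 5.3089°, L = 60.7635 m.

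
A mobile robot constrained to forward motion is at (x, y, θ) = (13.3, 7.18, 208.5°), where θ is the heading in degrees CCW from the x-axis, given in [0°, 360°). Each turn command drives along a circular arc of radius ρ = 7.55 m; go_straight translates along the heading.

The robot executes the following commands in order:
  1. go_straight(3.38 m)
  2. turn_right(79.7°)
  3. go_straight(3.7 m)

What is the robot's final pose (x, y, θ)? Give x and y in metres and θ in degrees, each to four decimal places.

(-1.4754, 10.3550, 128.8000°)

set_pose: (x, y, θ) = (13.3000, 7.1800, 208.5000°), ρ = 7.55
go_straight(3.38): x += 3.38·cos θ, y += 3.38·sin θ → (10.3296, 5.5672, 208.5000°)
turn_right(79.7°): centre at ρ to the right, rotate −79.7° → (0.8430, 7.4714, 128.8000°)
go_straight(3.7): x += 3.7·cos θ, y += 3.7·sin θ → (-1.4754, 10.3550, 128.8000°)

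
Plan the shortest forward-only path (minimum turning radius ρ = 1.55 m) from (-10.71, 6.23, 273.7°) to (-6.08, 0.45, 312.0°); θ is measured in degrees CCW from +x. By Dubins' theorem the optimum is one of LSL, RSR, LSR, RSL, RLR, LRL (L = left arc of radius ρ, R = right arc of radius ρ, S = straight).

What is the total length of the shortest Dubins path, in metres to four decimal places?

7.4696 m

Let ψ = atan2(Δy, Δx) = atan2(-5.78, 4.63) = -51.3039° be the start→goal bearing.
Normalize: d = |goal − start| / ρ = 7.405761/1.55 = 4.777910, α = (θ_start − ψ) mod 360° = 325.0039° = 5.672389 rad, β = (θ_goal − ψ) mod 360° = 3.3039° = 0.057665 rad.
Common terms: sin α = -0.573520, cos α = 0.819192, sin β = 0.057633, cos β = 0.998338, cos(α−β) = 0.784776, d² = 22.828429. Work in radians in the unit-radius frame; every candidate has L = ρ·(t + p + q).
LSL: p² = 2 + d² − 2cos(α−β) + 2d(sin α − sin β) = 17.227693; p = √p² = 4.150626; φ = atan2(cos β − cos α, d + sin α − sin β) = 0.043175 rad; t = (φ − α) mod 2π = 0.653971 rad, q = (β − φ) mod 2π = 0.014490 rad → L = 1.55·(0.653971 + 4.150626 + 0.014490) = 1.55·4.819087 = 7.469584 m
RSR: p² = 2 + d² − 2cos(α−β) + 2d(sin β − sin α) = 29.290059; p = √p² = 5.412029; φ = atan2(cos α − cos β, d − sin α + sin β) = -0.033108 rad; t = (α − φ) mod 2π = 5.705496 rad, q = (φ − β) mod 2π = 6.192413 rad → L = 1.55·(5.705496 + 5.412029 + 6.192413) = 1.55·17.309939 = 26.830405 m
LSR: p² = d² − 2 + 2cos(α−β) + 2d(sin α + sin β) = 17.468255; p = √p² = 4.179504; φ = atan2(−cos α − cos β, d + sin α + sin β) − atan2(−2, p) = 0.043225 rad; t = (φ − α) mod 2π = 0.654021 rad, q = (φ − β) mod 2π = 6.268746 rad → L = 1.55·(0.654021 + 4.179504 + 6.268746) = 1.55·11.102271 = 17.208520 m
RSL: p² = d² − 2 + 2cos(α−β) − 2d(sin α + sin β) = 27.327708; p = √p² = 5.227591; φ = atan2(cos α + cos β, d − sin α − sin β) − atan2(2, p) = -0.034682 rad; t = (α − φ) mod 2π = 5.707071 rad, q = (β − φ) mod 2π = 0.092347 rad → L = 1.55·(5.707071 + 5.227591 + 0.092347) = 1.55·11.027009 = 17.091864 m
RLR: c = (6 − d² + 2cos(α−β) + 2d(sin α − sin β))/8 = -2.661257, |c| > 1 → infeasible
LRL: c = (6 − d² + 2cos(α−β) − 2d(sin α − sin β))/8 = -1.153462, |c| > 1 → infeasible
Shortest: LSL with L = 7.469584 m ≈ 7.4696 m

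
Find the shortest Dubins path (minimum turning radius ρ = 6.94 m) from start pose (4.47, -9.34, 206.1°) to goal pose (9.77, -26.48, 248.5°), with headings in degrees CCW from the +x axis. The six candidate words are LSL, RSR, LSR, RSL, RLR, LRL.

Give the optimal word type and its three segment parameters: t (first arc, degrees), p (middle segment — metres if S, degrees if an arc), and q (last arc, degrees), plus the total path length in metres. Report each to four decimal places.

Let ψ = atan2(Δy, Δx) = atan2(-17.14, 5.30) = -72.8174° be the start→goal bearing.
Normalize: d = |goal − start| / ρ = 17.940725/6.94 = 2.585119, α = (θ_start − ψ) mod 360° = 278.9174° = 4.868028 rad, β = (θ_goal − ψ) mod 360° = 321.3174° = 5.608047 rad.
Common terms: sin α = -0.987913, cos α = 0.155011, sin β = -0.625005, cos β = 0.780621, cos(α−β) = 0.738455, d² = 6.682839. Work in radians in the unit-radius frame; every candidate has L = ρ·(t + p + q).
LSL: p² = 2 + d² − 2cos(α−β) + 2d(sin α − sin β) = 5.329610; p = √p² = 2.308595; φ = atan2(cos β − cos α, d + sin α − sin β) = 0.274423 rad; t = (φ − α) mod 2π = 1.689581 rad, q = (β − φ) mod 2π = 5.333624 rad → L = 6.94·(1.689581 + 2.308595 + 5.333624) = 6.94·9.331800 = 64.762690 m
RSR: p² = 2 + d² − 2cos(α−β) + 2d(sin β − sin α) = 9.082247; p = √p² = 3.013677; φ = atan2(cos α − cos β, d − sin α + sin β) = -0.209111 rad; t = (α − φ) mod 2π = 5.077138 rad, q = (φ − β) mod 2π = 0.466027 rad → L = 6.94·(5.077138 + 3.013677 + 0.466027) = 6.94·8.556842 = 59.384486 m
LSR: p² = d² − 2 + 2cos(α−β) + 2d(sin α + sin β) = -2.179418 < 0 → infeasible
RSL: p² = d² − 2 + 2cos(α−β) − 2d(sin α + sin β) = 14.498918; p = √p² = 3.807745; φ = atan2(cos α + cos β, d − sin α − sin β) − atan2(2, p) = -0.264350 rad; t = (α − φ) mod 2π = 5.132377 rad, q = (β − φ) mod 2π = 5.872397 rad → L = 6.94·(5.132377 + 3.807745 + 5.872397) = 6.94·14.812519 = 102.798880 m
RLR: c = (6 − d² + 2cos(α−β) + 2d(sin α − sin β))/8 = -0.135281; p = 2π − arccos c = 4.576692 rad; φ = atan2(cos α − cos β, d − sin α + sin β) = -0.209111 rad; t = (α − φ + p/2) mod 2π = 1.082299 rad, q = (α − β − t + p) mod 2π = 2.754373 rad → L = 6.94·(1.082299 + 4.576692 + 2.754373) = 6.94·8.413364 = 58.388749 m
LRL: c = (6 − d² + 2cos(α−β) − 2d(sin α − sin β))/8 = 0.333799; p = 2π − arccos c = 5.052720 rad; φ = atan2(cos β − cos α, d + sin α − sin β) = 0.274423 rad; t = (φ − α + p/2) mod 2π = 4.215940 rad, q = (β − α − t + p) mod 2π = 1.576799 rad → L = 6.94·(4.215940 + 5.052720 + 1.576799) = 6.94·10.845459 = 75.267484 m
Shortest: RLR with L = 58.388749 m ≈ 58.3887 m
Convert RLR to answer units (arcs ×180/π): t = 1.082299·180/π = 62.0112°, p = 4.576692·180/π = 262.2251°, q = 2.754373·180/π = 157.8140°, L = 58.3887 m.

RLR: t = 62.0112°, p = 262.2251°, q = 157.8140°, L = 58.3887 m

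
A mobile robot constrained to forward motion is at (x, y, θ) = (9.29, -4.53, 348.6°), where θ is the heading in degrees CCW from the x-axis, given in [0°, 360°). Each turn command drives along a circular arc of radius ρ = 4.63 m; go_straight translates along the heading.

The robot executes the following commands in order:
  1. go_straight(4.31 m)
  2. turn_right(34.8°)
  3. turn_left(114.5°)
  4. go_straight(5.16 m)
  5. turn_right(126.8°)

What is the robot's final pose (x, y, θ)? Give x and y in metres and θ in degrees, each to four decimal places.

set_pose: (x, y, θ) = (9.2900, -4.5300, 348.6000°), ρ = 4.63
go_straight(4.31): x += 4.31·cos θ, y += 4.31·sin θ → (13.5150, -5.3819, 348.6000°)
turn_right(34.8°): centre at ρ to the right, rotate −34.8° → (15.9416, -6.7159, 313.8000°)
turn_left(114.5°): centre at ρ to the left, rotate +114.5° → (23.5852, -5.2232, 428.3000° ≡ 68.3000°)
go_straight(5.16): x += 5.16·cos θ, y += 5.16·sin θ → (25.4931, -0.4289, 68.3000°)
turn_right(126.8°): centre at ρ to the right, rotate −126.8° → (33.7427, 0.2783, -58.5000° ≡ 301.5000°)

(33.7427, 0.2783, 301.5000°)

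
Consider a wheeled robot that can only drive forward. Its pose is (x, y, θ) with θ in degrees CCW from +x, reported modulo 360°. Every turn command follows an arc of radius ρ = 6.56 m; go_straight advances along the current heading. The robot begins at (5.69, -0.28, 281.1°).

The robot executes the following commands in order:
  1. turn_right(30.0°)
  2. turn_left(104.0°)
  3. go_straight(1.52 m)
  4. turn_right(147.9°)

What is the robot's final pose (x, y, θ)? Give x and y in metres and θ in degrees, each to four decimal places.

(15.0577, -24.8292, 207.2000°)

set_pose: (x, y, θ) = (5.6900, -0.2800, 281.1000°), ρ = 6.56
turn_right(30.0°): centre at ρ to the right, rotate −30.0° → (5.4590, -3.6678, 251.1000°)
turn_left(104.0°): centre at ρ to the left, rotate +104.0° → (11.1050, -12.3288, 355.1000°)
go_straight(1.52): x += 1.52·cos θ, y += 1.52·sin θ → (12.6195, -12.4586, 355.1000°)
turn_right(147.9°): centre at ρ to the right, rotate −147.9° → (15.0577, -24.8292, 207.2000°)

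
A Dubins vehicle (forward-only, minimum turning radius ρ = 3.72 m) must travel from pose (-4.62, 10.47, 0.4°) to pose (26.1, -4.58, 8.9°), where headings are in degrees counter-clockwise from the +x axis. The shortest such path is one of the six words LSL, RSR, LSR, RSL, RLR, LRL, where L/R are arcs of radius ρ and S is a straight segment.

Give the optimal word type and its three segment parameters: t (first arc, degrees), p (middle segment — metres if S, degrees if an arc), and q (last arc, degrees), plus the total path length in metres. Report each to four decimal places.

RSL: t = 28.5122°, p = 30.1723 m, q = 37.0122°, L = 34.4266 m

Let ψ = atan2(Δy, Δx) = atan2(-15.05, 30.72) = -26.1006° be the start→goal bearing.
Normalize: d = |goal − start| / ρ = 34.208492/3.72 = 9.195831, α = (θ_start − ψ) mod 360° = 26.5006° = 0.462523 rad, β = (θ_goal − ψ) mod 360° = 35.0006° = 0.610876 rad.
Common terms: sin α = 0.446208, cos α = 0.894929, sin β = 0.573586, cos β = 0.819146, cos(α−β) = 0.989016, d² = 84.563309. Work in radians in the unit-radius frame; every candidate has L = ρ·(t + p + q).
LSL: p² = 2 + d² − 2cos(α−β) + 2d(sin α − sin β) = 82.242589; p = √p² = 9.068770; φ = atan2(cos β − cos α, d + sin α − sin β) = -0.008357 rad; t = (φ − α) mod 2π = 5.812305 rad, q = (β − φ) mod 2π = 0.619233 rad → L = 3.72·(5.812305 + 9.068770 + 0.619233) = 3.72·15.500308 = 57.661147 m
RSR: p² = 2 + d² − 2cos(α−β) + 2d(sin β − sin α) = 86.927967; p = √p² = 9.323517; φ = atan2(cos α − cos β, d − sin α + sin β) = 0.008128 rad; t = (α − φ) mod 2π = 0.454395 rad, q = (φ − β) mod 2π = 5.680437 rad → L = 3.72·(0.454395 + 9.323517 + 5.680437) = 3.72·15.458349 = 57.505059 m
LSR: p² = d² − 2 + 2cos(α−β) + 2d(sin α + sin β) = 103.297038; p = √p² = 10.163515; φ = atan2(−cos α − cos β, d + sin α + sin β) − atan2(−2, p) = 0.028059 rad; t = (φ − α) mod 2π = 5.848721 rad, q = (φ − β) mod 2π = 5.700368 rad → L = 3.72·(5.848721 + 10.163515 + 5.700368) = 3.72·21.712603 = 80.770884 m
RSL: p² = d² − 2 + 2cos(α−β) − 2d(sin α + sin β) = 65.785644; p = √p² = 8.110835; φ = atan2(cos α + cos β, d − sin α − sin β) − atan2(2, p) = -0.035107 rad; t = (α − φ) mod 2π = 0.497631 rad, q = (β − φ) mod 2π = 0.645984 rad → L = 3.72·(0.497631 + 8.110835 + 0.645984) = 3.72·9.254450 = 34.426554 m
RLR: c = (6 − d² + 2cos(α−β) + 2d(sin α − sin β))/8 = -9.865996, |c| > 1 → infeasible
LRL: c = (6 − d² + 2cos(α−β) − 2d(sin α − sin β))/8 = -9.280324, |c| > 1 → infeasible
Shortest: RSL with L = 34.426554 m ≈ 34.4266 m
Convert RSL to answer units (arcs ×180/π): t = 0.497631·180/π = 28.5122°, p = ρ·p = 3.72·8.110835 = 30.1723 m, q = 0.645984·180/π = 37.0122°, L = 34.4266 m.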